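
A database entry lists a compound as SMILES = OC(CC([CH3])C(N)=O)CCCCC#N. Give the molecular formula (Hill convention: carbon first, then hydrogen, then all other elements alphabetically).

C10H18N2O2

Walk through each heavy atom and fill implicit hydrogens from standard valence (C 4, N 3, O 2, S 2, halogen 1):
  atom 1: O, bond orders sum to 1 (valence 2) → 1 H
  atom 2: C, bond orders sum to 3 (valence 4) → 1 H
  atom 3: C, bond orders sum to 2 (valence 4) → 2 H
  atom 4: C, bond orders sum to 3 (valence 4) → 1 H
  atom 5: C with explicit H count 3
  atom 6: C, bond orders sum to 4 (valence 4) → 0 H
  atom 7: N, bond orders sum to 1 (valence 3) → 2 H
  atom 8: O, bond orders sum to 2 (valence 2) → 0 H
  atom 9: C, bond orders sum to 2 (valence 4) → 2 H
  atom 10: C, bond orders sum to 2 (valence 4) → 2 H
  atom 11: C, bond orders sum to 2 (valence 4) → 2 H
  atom 12: C, bond orders sum to 2 (valence 4) → 2 H
  atom 13: C, bond orders sum to 4 (valence 4) → 0 H
  atom 14: N, bond orders sum to 3 (valence 3) → 0 H
Totals → C:10, H:18, N:2, O:2.
In Hill order: C10H18N2O2.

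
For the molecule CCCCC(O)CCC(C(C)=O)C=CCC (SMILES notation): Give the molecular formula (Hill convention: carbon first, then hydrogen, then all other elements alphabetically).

Walk through each heavy atom and fill implicit hydrogens from standard valence (C 4, N 3, O 2, S 2, halogen 1):
  atom 1: C, bond orders sum to 1 (valence 4) → 3 H
  atom 2: C, bond orders sum to 2 (valence 4) → 2 H
  atom 3: C, bond orders sum to 2 (valence 4) → 2 H
  atom 4: C, bond orders sum to 2 (valence 4) → 2 H
  atom 5: C, bond orders sum to 3 (valence 4) → 1 H
  atom 6: O, bond orders sum to 1 (valence 2) → 1 H
  atom 7: C, bond orders sum to 2 (valence 4) → 2 H
  atom 8: C, bond orders sum to 2 (valence 4) → 2 H
  atom 9: C, bond orders sum to 3 (valence 4) → 1 H
  atom 10: C, bond orders sum to 4 (valence 4) → 0 H
  atom 11: C, bond orders sum to 1 (valence 4) → 3 H
  atom 12: O, bond orders sum to 2 (valence 2) → 0 H
  atom 13: C, bond orders sum to 3 (valence 4) → 1 H
  atom 14: C, bond orders sum to 3 (valence 4) → 1 H
  atom 15: C, bond orders sum to 2 (valence 4) → 2 H
  atom 16: C, bond orders sum to 1 (valence 4) → 3 H
Totals → C:14, H:26, O:2.

C14H26O2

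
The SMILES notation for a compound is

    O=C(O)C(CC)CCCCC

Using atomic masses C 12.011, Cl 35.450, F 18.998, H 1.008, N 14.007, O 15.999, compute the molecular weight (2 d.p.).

First, the molecular formula is C9H18O2 (counting implicit H from valence).
  C: 9 × 12.011 = 108.099
  H: 18 × 1.008 = 18.144
  O: 2 × 15.999 = 31.998
Sum: 9×12.011 + 18×1.008 + 2×15.999 = 158.241 → 158.24 g/mol.

158.24 g/mol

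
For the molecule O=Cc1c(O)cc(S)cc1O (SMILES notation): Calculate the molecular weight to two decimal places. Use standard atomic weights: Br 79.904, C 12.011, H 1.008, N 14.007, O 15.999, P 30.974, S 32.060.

170.18 g/mol

First, the molecular formula is C7H6O3S (counting implicit H from valence).
  C: 7 × 12.011 = 84.077
  H: 6 × 1.008 = 6.048
  O: 3 × 15.999 = 47.997
  S: 1 × 32.060 = 32.060
Sum: 7×12.011 + 6×1.008 + 3×15.999 + 1×32.060 = 170.182 → 170.18 g/mol.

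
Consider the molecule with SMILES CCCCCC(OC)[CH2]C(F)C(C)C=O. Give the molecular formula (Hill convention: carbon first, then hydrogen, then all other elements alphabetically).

Walk through each heavy atom and fill implicit hydrogens from standard valence (C 4, N 3, O 2, S 2, halogen 1):
  atom 1: C, bond orders sum to 1 (valence 4) → 3 H
  atom 2: C, bond orders sum to 2 (valence 4) → 2 H
  atom 3: C, bond orders sum to 2 (valence 4) → 2 H
  atom 4: C, bond orders sum to 2 (valence 4) → 2 H
  atom 5: C, bond orders sum to 2 (valence 4) → 2 H
  atom 6: C, bond orders sum to 3 (valence 4) → 1 H
  atom 7: O, bond orders sum to 2 (valence 2) → 0 H
  atom 8: C, bond orders sum to 1 (valence 4) → 3 H
  atom 9: C with explicit H count 2
  atom 10: C, bond orders sum to 3 (valence 4) → 1 H
  atom 11: F (halogen, monovalent) → 0 H
  atom 12: C, bond orders sum to 3 (valence 4) → 1 H
  atom 13: C, bond orders sum to 1 (valence 4) → 3 H
  atom 14: C, bond orders sum to 3 (valence 4) → 1 H
  atom 15: O, bond orders sum to 2 (valence 2) → 0 H
Totals → C:12, H:23, F:1, O:2.
In Hill order: C12H23FO2.

C12H23FO2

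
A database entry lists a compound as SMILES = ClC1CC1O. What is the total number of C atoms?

Count every carbon token in the SMILES (each C, including those in ring-closure positions and inside branches).
Carbon count: 3.

3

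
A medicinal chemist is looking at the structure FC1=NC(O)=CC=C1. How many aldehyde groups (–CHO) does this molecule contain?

Scan the SMILES for the aldehyde motif — none present.
Groups that are present: 1 hydroxyl.

0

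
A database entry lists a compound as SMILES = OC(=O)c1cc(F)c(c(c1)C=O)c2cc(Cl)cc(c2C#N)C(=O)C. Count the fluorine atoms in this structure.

Scan the SMILES for F atoms (remember two-letter symbols like Cl and Br are single atoms).
Fluorine count: 1.

1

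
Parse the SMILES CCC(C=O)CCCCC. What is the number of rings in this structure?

0

In SMILES, each pair of matching ring-closure digits denotes one ring-closing bond; the number of such bonds equals the number of independent rings.
Ring-closure bonds here: 0.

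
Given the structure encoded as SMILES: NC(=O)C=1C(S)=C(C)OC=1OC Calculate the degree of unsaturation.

4

Molecular formula: C7H9NO3S.
DoU = (2C + 2 + N − H − X) / 2, where X is the halogen count and O/S are ignored.
    = (2·7 + 2 + 1 − 9 − 0) / 2 = 8 / 2 = 4.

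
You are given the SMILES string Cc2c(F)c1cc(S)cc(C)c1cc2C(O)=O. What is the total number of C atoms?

13

Count every carbon token in the SMILES (each C, including those in ring-closure positions and inside branches).
Carbon count: 13.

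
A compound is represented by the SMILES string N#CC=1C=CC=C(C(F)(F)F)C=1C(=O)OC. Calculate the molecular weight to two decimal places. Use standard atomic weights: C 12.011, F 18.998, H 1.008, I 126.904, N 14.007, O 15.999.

First, the molecular formula is C10H6F3NO2 (counting implicit H from valence).
  C: 10 × 12.011 = 120.110
  F: 3 × 18.998 = 56.994
  H: 6 × 1.008 = 6.048
  N: 1 × 14.007 = 14.007
  O: 2 × 15.999 = 31.998
Sum: 10×12.011 + 3×18.998 + 6×1.008 + 1×14.007 + 2×15.999 = 229.157 → 229.16 g/mol.

229.16 g/mol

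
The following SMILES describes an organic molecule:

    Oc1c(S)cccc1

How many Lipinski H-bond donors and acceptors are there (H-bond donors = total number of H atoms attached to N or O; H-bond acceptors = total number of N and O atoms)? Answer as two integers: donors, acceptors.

Donors: find every N or O and count the H atoms it carries.
  atom 1 (O): bond orders sum to 1 → 1 H
Lipinski HBD = 1.
Acceptors: N atoms = 0, O atoms = 1 → HBA = 1.

1, 1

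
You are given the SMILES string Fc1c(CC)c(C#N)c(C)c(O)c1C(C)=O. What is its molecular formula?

Walk through each heavy atom and fill implicit hydrogens from standard valence (C 4, N 3, O 2, S 2, halogen 1); for lowercase aromatic atoms, an aromatic c carries 1 H when it has two neighbours and 0 H with three, and aromatic n carries 0 H:
  atom 1: F (halogen, monovalent) → 0 H
  atom 2: aromatic c, 3 neighbours → 0 H
  atom 3: aromatic c, 3 neighbours → 0 H
  atom 4: C, bond orders sum to 2 (valence 4) → 2 H
  atom 5: C, bond orders sum to 1 (valence 4) → 3 H
  atom 6: aromatic c, 3 neighbours → 0 H
  atom 7: C, bond orders sum to 4 (valence 4) → 0 H
  atom 8: N, bond orders sum to 3 (valence 3) → 0 H
  atom 9: aromatic c, 3 neighbours → 0 H
  atom 10: C, bond orders sum to 1 (valence 4) → 3 H
  atom 11: aromatic c, 3 neighbours → 0 H
  atom 12: O, bond orders sum to 1 (valence 2) → 1 H
  atom 13: aromatic c, 3 neighbours → 0 H
  atom 14: C, bond orders sum to 4 (valence 4) → 0 H
  atom 15: C, bond orders sum to 1 (valence 4) → 3 H
  atom 16: O, bond orders sum to 2 (valence 2) → 0 H
Totals → C:12, H:12, F:1, N:1, O:2.

C12H12FNO2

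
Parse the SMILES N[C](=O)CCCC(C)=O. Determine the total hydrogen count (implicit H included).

11

Walk through each heavy atom and fill implicit hydrogens from standard valence (C 4, N 3, O 2, S 2, halogen 1):
  atom 1: N, bond orders sum to 1 (valence 3) → 2 H
  atom 2: C with explicit H count 0
  atom 3: O, bond orders sum to 2 (valence 2) → 0 H
  atom 4: C, bond orders sum to 2 (valence 4) → 2 H
  atom 5: C, bond orders sum to 2 (valence 4) → 2 H
  atom 6: C, bond orders sum to 2 (valence 4) → 2 H
  atom 7: C, bond orders sum to 4 (valence 4) → 0 H
  atom 8: C, bond orders sum to 1 (valence 4) → 3 H
  atom 9: O, bond orders sum to 2 (valence 2) → 0 H
Total hydrogens: 11.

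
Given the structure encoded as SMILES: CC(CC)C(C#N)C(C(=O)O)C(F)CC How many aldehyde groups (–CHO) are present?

0

Scan the SMILES for the aldehyde motif — none present.
Groups that are present: 1 carboxylic acid, 1 nitrile.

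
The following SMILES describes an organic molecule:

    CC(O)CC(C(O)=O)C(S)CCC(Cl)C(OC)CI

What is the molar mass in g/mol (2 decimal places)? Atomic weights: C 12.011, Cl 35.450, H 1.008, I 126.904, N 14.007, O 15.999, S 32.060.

424.72 g/mol

First, the molecular formula is C12H22ClIO4S (counting implicit H from valence).
  C: 12 × 12.011 = 144.132
  Cl: 1 × 35.450 = 35.450
  H: 22 × 1.008 = 22.176
  I: 1 × 126.904 = 126.904
  O: 4 × 15.999 = 63.996
  S: 1 × 32.060 = 32.060
Sum: 12×12.011 + 1×35.450 + 22×1.008 + 1×126.904 + 4×15.999 + 1×32.060 = 424.718 → 424.72 g/mol.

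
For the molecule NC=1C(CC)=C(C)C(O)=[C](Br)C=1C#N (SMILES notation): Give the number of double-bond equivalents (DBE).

Molecular formula: C10H11BrN2O.
DoU = (2C + 2 + N − H − X) / 2, where X is the halogen count and O/S are ignored.
    = (2·10 + 2 + 2 − 11 − 1) / 2 = 12 / 2 = 6.

6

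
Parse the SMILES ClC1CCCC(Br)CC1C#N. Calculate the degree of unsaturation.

Degree of unsaturation = (number of rings) + (number of π bonds).
Ring closures in the SMILES: 1.
π bonds: 1 triple bond (each 2 DoU) → 2 DoU from unsaturation.
Total DoU = 1 + 2 = 3.

3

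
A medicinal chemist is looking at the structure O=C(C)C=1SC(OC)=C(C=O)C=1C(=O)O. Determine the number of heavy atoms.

15

Every atom symbol written in the SMILES (organic subset) is one heavy atom; implicit H are not written.
Heavy atoms by element → C:9, O:5, S:1.
Total: 15.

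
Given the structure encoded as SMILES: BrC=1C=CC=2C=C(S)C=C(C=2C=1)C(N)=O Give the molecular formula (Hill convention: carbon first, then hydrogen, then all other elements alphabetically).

C11H8BrNOS

Walk through each heavy atom and fill implicit hydrogens from standard valence (C 4, N 3, O 2, S 2, halogen 1):
  atom 1: Br (halogen, monovalent) → 0 H
  atom 2: C, bond orders sum to 4 (valence 4) → 0 H
  atom 3: C, bond orders sum to 3 (valence 4) → 1 H
  atom 4: C, bond orders sum to 3 (valence 4) → 1 H
  atom 5: C, bond orders sum to 4 (valence 4) → 0 H
  atom 6: C, bond orders sum to 3 (valence 4) → 1 H
  atom 7: C, bond orders sum to 4 (valence 4) → 0 H
  atom 8: S, bond orders sum to 1 (valence 2) → 1 H
  atom 9: C, bond orders sum to 3 (valence 4) → 1 H
  atom 10: C, bond orders sum to 4 (valence 4) → 0 H
  atom 11: C, bond orders sum to 4 (valence 4) → 0 H
  atom 12: C, bond orders sum to 3 (valence 4) → 1 H
  atom 13: C, bond orders sum to 4 (valence 4) → 0 H
  atom 14: N, bond orders sum to 1 (valence 3) → 2 H
  atom 15: O, bond orders sum to 2 (valence 2) → 0 H
Totals → C:11, H:8, Br:1, N:1, O:1, S:1.
In Hill order: C11H8BrNOS.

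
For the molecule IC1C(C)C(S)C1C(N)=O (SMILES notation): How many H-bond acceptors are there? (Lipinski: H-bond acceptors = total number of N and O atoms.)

N atoms: 1; O atoms: 1.
Lipinski HBA = 1 + 1 = 2.

2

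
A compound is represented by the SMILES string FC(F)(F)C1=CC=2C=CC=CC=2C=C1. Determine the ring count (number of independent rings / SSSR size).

2

In SMILES, each pair of matching ring-closure digits denotes one ring-closing bond; the number of such bonds equals the number of independent rings.
Ring-closure bonds here: 2.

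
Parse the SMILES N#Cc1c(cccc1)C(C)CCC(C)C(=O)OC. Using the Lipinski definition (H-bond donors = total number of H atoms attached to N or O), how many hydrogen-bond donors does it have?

0

Donors: find every N or O and count the H atoms it carries.
  atom 1 (N): bond orders sum to 3 → 0 H
  atom 16 (O): bond orders sum to 2 → 0 H
  atom 17 (O): bond orders sum to 2 → 0 H
Lipinski HBD = 0.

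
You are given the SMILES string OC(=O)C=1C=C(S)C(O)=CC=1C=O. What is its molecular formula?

C8H6O4S

Walk through each heavy atom and fill implicit hydrogens from standard valence (C 4, N 3, O 2, S 2, halogen 1):
  atom 1: O, bond orders sum to 1 (valence 2) → 1 H
  atom 2: C, bond orders sum to 4 (valence 4) → 0 H
  atom 3: O, bond orders sum to 2 (valence 2) → 0 H
  atom 4: C, bond orders sum to 4 (valence 4) → 0 H
  atom 5: C, bond orders sum to 3 (valence 4) → 1 H
  atom 6: C, bond orders sum to 4 (valence 4) → 0 H
  atom 7: S, bond orders sum to 1 (valence 2) → 1 H
  atom 8: C, bond orders sum to 4 (valence 4) → 0 H
  atom 9: O, bond orders sum to 1 (valence 2) → 1 H
  atom 10: C, bond orders sum to 3 (valence 4) → 1 H
  atom 11: C, bond orders sum to 4 (valence 4) → 0 H
  atom 12: C, bond orders sum to 3 (valence 4) → 1 H
  atom 13: O, bond orders sum to 2 (valence 2) → 0 H
Totals → C:8, H:6, O:4, S:1.
In Hill order: C8H6O4S.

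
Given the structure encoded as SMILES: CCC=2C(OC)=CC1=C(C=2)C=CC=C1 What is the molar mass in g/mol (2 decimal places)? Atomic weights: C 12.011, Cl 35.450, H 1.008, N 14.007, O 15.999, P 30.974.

186.25 g/mol

First, the molecular formula is C13H14O (counting implicit H from valence).
  C: 13 × 12.011 = 156.143
  H: 14 × 1.008 = 14.112
  O: 1 × 15.999 = 15.999
Sum: 13×12.011 + 14×1.008 + 1×15.999 = 186.254 → 186.25 g/mol.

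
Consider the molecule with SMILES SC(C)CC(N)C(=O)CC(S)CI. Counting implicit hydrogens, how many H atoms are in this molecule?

16

Walk through each heavy atom and fill implicit hydrogens from standard valence (C 4, N 3, O 2, S 2, halogen 1):
  atom 1: S, bond orders sum to 1 (valence 2) → 1 H
  atom 2: C, bond orders sum to 3 (valence 4) → 1 H
  atom 3: C, bond orders sum to 1 (valence 4) → 3 H
  atom 4: C, bond orders sum to 2 (valence 4) → 2 H
  atom 5: C, bond orders sum to 3 (valence 4) → 1 H
  atom 6: N, bond orders sum to 1 (valence 3) → 2 H
  atom 7: C, bond orders sum to 4 (valence 4) → 0 H
  atom 8: O, bond orders sum to 2 (valence 2) → 0 H
  atom 9: C, bond orders sum to 2 (valence 4) → 2 H
  atom 10: C, bond orders sum to 3 (valence 4) → 1 H
  atom 11: S, bond orders sum to 1 (valence 2) → 1 H
  atom 12: C, bond orders sum to 2 (valence 4) → 2 H
  atom 13: I (halogen, monovalent) → 0 H
Total hydrogens: 16.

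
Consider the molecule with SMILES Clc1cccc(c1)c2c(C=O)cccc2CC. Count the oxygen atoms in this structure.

1

Scan the SMILES for O atoms (remember two-letter symbols like Cl and Br are single atoms).
Oxygen count: 1.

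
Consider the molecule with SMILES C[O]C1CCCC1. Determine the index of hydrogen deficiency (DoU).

Molecular formula: C6H12O.
DoU = (2C + 2 + N − H − X) / 2, where X is the halogen count and O/S are ignored.
    = (2·6 + 2 + 0 − 12 − 0) / 2 = 2 / 2 = 1.

1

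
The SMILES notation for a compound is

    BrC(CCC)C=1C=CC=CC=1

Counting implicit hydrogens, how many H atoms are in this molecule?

13

Walk through each heavy atom and fill implicit hydrogens from standard valence (C 4, N 3, O 2, S 2, halogen 1):
  atom 1: Br (halogen, monovalent) → 0 H
  atom 2: C, bond orders sum to 3 (valence 4) → 1 H
  atom 3: C, bond orders sum to 2 (valence 4) → 2 H
  atom 4: C, bond orders sum to 2 (valence 4) → 2 H
  atom 5: C, bond orders sum to 1 (valence 4) → 3 H
  atom 6: C, bond orders sum to 4 (valence 4) → 0 H
  atom 7: C, bond orders sum to 3 (valence 4) → 1 H
  atom 8: C, bond orders sum to 3 (valence 4) → 1 H
  atom 9: C, bond orders sum to 3 (valence 4) → 1 H
  atom 10: C, bond orders sum to 3 (valence 4) → 1 H
  atom 11: C, bond orders sum to 3 (valence 4) → 1 H
Total hydrogens: 13.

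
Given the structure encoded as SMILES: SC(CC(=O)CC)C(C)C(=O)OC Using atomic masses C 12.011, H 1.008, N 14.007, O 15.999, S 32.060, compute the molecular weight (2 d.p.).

204.28 g/mol

First, the molecular formula is C9H16O3S (counting implicit H from valence).
  C: 9 × 12.011 = 108.099
  H: 16 × 1.008 = 16.128
  O: 3 × 15.999 = 47.997
  S: 1 × 32.060 = 32.060
Sum: 9×12.011 + 16×1.008 + 3×15.999 + 1×32.060 = 204.284 → 204.28 g/mol.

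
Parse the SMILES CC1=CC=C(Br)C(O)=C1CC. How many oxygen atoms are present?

1

Scan the SMILES for O atoms (remember two-letter symbols like Cl and Br are single atoms).
Oxygen count: 1.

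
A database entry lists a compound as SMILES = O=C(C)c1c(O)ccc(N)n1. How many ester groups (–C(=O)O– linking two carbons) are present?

Scan the SMILES for the ester motif — none present.
Groups that are present: 1 hydroxyl, 1 ketone, 1 primary amine.

0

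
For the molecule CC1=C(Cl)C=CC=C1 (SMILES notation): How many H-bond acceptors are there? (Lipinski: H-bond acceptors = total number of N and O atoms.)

0

N atoms: 0; O atoms: 0.
Lipinski HBA = 0 + 0 = 0.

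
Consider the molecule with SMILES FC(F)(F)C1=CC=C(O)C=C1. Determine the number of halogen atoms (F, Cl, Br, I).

Halogen atoms appear at heavy-atom positions 1, 3, 4 (3×F).
Other groups present: 1 hydroxyl.
Halogen count: 3.

3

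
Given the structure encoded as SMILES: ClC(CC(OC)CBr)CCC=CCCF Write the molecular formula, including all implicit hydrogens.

Walk through each heavy atom and fill implicit hydrogens from standard valence (C 4, N 3, O 2, S 2, halogen 1):
  atom 1: Cl (halogen, monovalent) → 0 H
  atom 2: C, bond orders sum to 3 (valence 4) → 1 H
  atom 3: C, bond orders sum to 2 (valence 4) → 2 H
  atom 4: C, bond orders sum to 3 (valence 4) → 1 H
  atom 5: O, bond orders sum to 2 (valence 2) → 0 H
  atom 6: C, bond orders sum to 1 (valence 4) → 3 H
  atom 7: C, bond orders sum to 2 (valence 4) → 2 H
  atom 8: Br (halogen, monovalent) → 0 H
  atom 9: C, bond orders sum to 2 (valence 4) → 2 H
  atom 10: C, bond orders sum to 2 (valence 4) → 2 H
  atom 11: C, bond orders sum to 3 (valence 4) → 1 H
  atom 12: C, bond orders sum to 3 (valence 4) → 1 H
  atom 13: C, bond orders sum to 2 (valence 4) → 2 H
  atom 14: C, bond orders sum to 2 (valence 4) → 2 H
  atom 15: F (halogen, monovalent) → 0 H
Totals → C:11, H:19, Br:1, Cl:1, F:1, O:1.
In Hill order: C11H19BrClFO.

C11H19BrClFO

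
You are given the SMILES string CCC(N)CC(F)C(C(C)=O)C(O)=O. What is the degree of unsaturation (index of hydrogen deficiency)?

Molecular formula: C9H16FNO3.
DoU = (2C + 2 + N − H − X) / 2, where X is the halogen count and O/S are ignored.
    = (2·9 + 2 + 1 − 16 − 1) / 2 = 4 / 2 = 2.

2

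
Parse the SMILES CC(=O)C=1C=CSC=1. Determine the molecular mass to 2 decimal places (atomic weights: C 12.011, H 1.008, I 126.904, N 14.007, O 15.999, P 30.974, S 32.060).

First, the molecular formula is C6H6OS (counting implicit H from valence).
  C: 6 × 12.011 = 72.066
  H: 6 × 1.008 = 6.048
  O: 1 × 15.999 = 15.999
  S: 1 × 32.060 = 32.060
Sum: 6×12.011 + 6×1.008 + 1×15.999 + 1×32.060 = 126.173 → 126.17 g/mol.

126.17 g/mol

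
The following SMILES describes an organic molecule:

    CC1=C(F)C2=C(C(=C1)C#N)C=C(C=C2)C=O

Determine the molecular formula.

C13H8FNO

Walk through each heavy atom and fill implicit hydrogens from standard valence (C 4, N 3, O 2, S 2, halogen 1):
  atom 1: C, bond orders sum to 1 (valence 4) → 3 H
  atom 2: C, bond orders sum to 4 (valence 4) → 0 H
  atom 3: C, bond orders sum to 4 (valence 4) → 0 H
  atom 4: F (halogen, monovalent) → 0 H
  atom 5: C, bond orders sum to 4 (valence 4) → 0 H
  atom 6: C, bond orders sum to 4 (valence 4) → 0 H
  atom 7: C, bond orders sum to 4 (valence 4) → 0 H
  atom 8: C, bond orders sum to 3 (valence 4) → 1 H
  atom 9: C, bond orders sum to 4 (valence 4) → 0 H
  atom 10: N, bond orders sum to 3 (valence 3) → 0 H
  atom 11: C, bond orders sum to 3 (valence 4) → 1 H
  atom 12: C, bond orders sum to 4 (valence 4) → 0 H
  atom 13: C, bond orders sum to 3 (valence 4) → 1 H
  atom 14: C, bond orders sum to 3 (valence 4) → 1 H
  atom 15: C, bond orders sum to 3 (valence 4) → 1 H
  atom 16: O, bond orders sum to 2 (valence 2) → 0 H
Totals → C:13, H:8, F:1, N:1, O:1.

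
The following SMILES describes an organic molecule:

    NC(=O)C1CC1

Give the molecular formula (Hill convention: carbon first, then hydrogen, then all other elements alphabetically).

Walk through each heavy atom and fill implicit hydrogens from standard valence (C 4, N 3, O 2, S 2, halogen 1):
  atom 1: N, bond orders sum to 1 (valence 3) → 2 H
  atom 2: C, bond orders sum to 4 (valence 4) → 0 H
  atom 3: O, bond orders sum to 2 (valence 2) → 0 H
  atom 4: C, bond orders sum to 3 (valence 4) → 1 H
  atom 5: C, bond orders sum to 2 (valence 4) → 2 H
  atom 6: C, bond orders sum to 2 (valence 4) → 2 H
Totals → C:4, H:7, N:1, O:1.
In Hill order: C4H7NO.

C4H7NO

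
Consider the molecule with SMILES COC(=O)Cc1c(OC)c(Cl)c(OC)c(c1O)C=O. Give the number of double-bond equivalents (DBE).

6

Molecular formula: C12H13ClO6.
DoU = (2C + 2 + N − H − X) / 2, where X is the halogen count and O/S are ignored.
    = (2·12 + 2 + 0 − 13 − 1) / 2 = 12 / 2 = 6.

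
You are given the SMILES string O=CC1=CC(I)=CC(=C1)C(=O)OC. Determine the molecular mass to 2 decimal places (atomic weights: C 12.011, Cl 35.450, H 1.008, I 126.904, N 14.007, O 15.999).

290.06 g/mol

First, the molecular formula is C9H7IO3 (counting implicit H from valence).
  C: 9 × 12.011 = 108.099
  H: 7 × 1.008 = 7.056
  I: 1 × 126.904 = 126.904
  O: 3 × 15.999 = 47.997
Sum: 9×12.011 + 7×1.008 + 1×126.904 + 3×15.999 = 290.056 → 290.06 g/mol.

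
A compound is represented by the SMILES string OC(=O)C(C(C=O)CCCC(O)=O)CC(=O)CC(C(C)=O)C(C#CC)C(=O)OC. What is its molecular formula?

C20H26O9

Walk through each heavy atom and fill implicit hydrogens from standard valence (C 4, N 3, O 2, S 2, halogen 1):
  atom 1: O, bond orders sum to 1 (valence 2) → 1 H
  atom 2: C, bond orders sum to 4 (valence 4) → 0 H
  atom 3: O, bond orders sum to 2 (valence 2) → 0 H
  atom 4: C, bond orders sum to 3 (valence 4) → 1 H
  atom 5: C, bond orders sum to 3 (valence 4) → 1 H
  atom 6: C, bond orders sum to 3 (valence 4) → 1 H
  atom 7: O, bond orders sum to 2 (valence 2) → 0 H
  atom 8: C, bond orders sum to 2 (valence 4) → 2 H
  atom 9: C, bond orders sum to 2 (valence 4) → 2 H
  atom 10: C, bond orders sum to 2 (valence 4) → 2 H
  atom 11: C, bond orders sum to 4 (valence 4) → 0 H
  atom 12: O, bond orders sum to 1 (valence 2) → 1 H
  atom 13: O, bond orders sum to 2 (valence 2) → 0 H
  atom 14: C, bond orders sum to 2 (valence 4) → 2 H
  atom 15: C, bond orders sum to 4 (valence 4) → 0 H
  atom 16: O, bond orders sum to 2 (valence 2) → 0 H
  atom 17: C, bond orders sum to 2 (valence 4) → 2 H
  atom 18: C, bond orders sum to 3 (valence 4) → 1 H
  atom 19: C, bond orders sum to 4 (valence 4) → 0 H
  atom 20: C, bond orders sum to 1 (valence 4) → 3 H
  atom 21: O, bond orders sum to 2 (valence 2) → 0 H
  atom 22: C, bond orders sum to 3 (valence 4) → 1 H
  atom 23: C, bond orders sum to 4 (valence 4) → 0 H
  atom 24: C, bond orders sum to 4 (valence 4) → 0 H
  atom 25: C, bond orders sum to 1 (valence 4) → 3 H
  atom 26: C, bond orders sum to 4 (valence 4) → 0 H
  atom 27: O, bond orders sum to 2 (valence 2) → 0 H
  atom 28: O, bond orders sum to 2 (valence 2) → 0 H
  atom 29: C, bond orders sum to 1 (valence 4) → 3 H
Totals → C:20, H:26, O:9.
In Hill order: C20H26O9.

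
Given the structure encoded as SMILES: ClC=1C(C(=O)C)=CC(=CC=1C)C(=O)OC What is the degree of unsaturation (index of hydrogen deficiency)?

6

Degree of unsaturation = (number of rings) + (number of π bonds).
Ring closures in the SMILES: 1.
π bonds: 5 double bonds (each 1 DoU) → 5 DoU from unsaturation.
Total DoU = 1 + 5 = 6.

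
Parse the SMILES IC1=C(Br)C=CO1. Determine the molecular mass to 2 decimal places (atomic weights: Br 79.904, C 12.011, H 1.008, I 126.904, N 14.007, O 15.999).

First, the molecular formula is C4H2BrIO (counting implicit H from valence).
  Br: 1 × 79.904 = 79.904
  C: 4 × 12.011 = 48.044
  H: 2 × 1.008 = 2.016
  I: 1 × 126.904 = 126.904
  O: 1 × 15.999 = 15.999
Sum: 1×79.904 + 4×12.011 + 2×1.008 + 1×126.904 + 1×15.999 = 272.867 → 272.87 g/mol.

272.87 g/mol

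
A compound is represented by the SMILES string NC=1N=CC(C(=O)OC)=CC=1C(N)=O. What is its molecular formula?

Walk through each heavy atom and fill implicit hydrogens from standard valence (C 4, N 3, O 2, S 2, halogen 1):
  atom 1: N, bond orders sum to 1 (valence 3) → 2 H
  atom 2: C, bond orders sum to 4 (valence 4) → 0 H
  atom 3: N, bond orders sum to 3 (valence 3) → 0 H
  atom 4: C, bond orders sum to 3 (valence 4) → 1 H
  atom 5: C, bond orders sum to 4 (valence 4) → 0 H
  atom 6: C, bond orders sum to 4 (valence 4) → 0 H
  atom 7: O, bond orders sum to 2 (valence 2) → 0 H
  atom 8: O, bond orders sum to 2 (valence 2) → 0 H
  atom 9: C, bond orders sum to 1 (valence 4) → 3 H
  atom 10: C, bond orders sum to 3 (valence 4) → 1 H
  atom 11: C, bond orders sum to 4 (valence 4) → 0 H
  atom 12: C, bond orders sum to 4 (valence 4) → 0 H
  atom 13: N, bond orders sum to 1 (valence 3) → 2 H
  atom 14: O, bond orders sum to 2 (valence 2) → 0 H
Totals → C:8, H:9, N:3, O:3.

C8H9N3O3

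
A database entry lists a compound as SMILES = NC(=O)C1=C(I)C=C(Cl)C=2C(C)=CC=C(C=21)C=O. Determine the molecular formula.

C13H9ClINO2

Walk through each heavy atom and fill implicit hydrogens from standard valence (C 4, N 3, O 2, S 2, halogen 1):
  atom 1: N, bond orders sum to 1 (valence 3) → 2 H
  atom 2: C, bond orders sum to 4 (valence 4) → 0 H
  atom 3: O, bond orders sum to 2 (valence 2) → 0 H
  atom 4: C, bond orders sum to 4 (valence 4) → 0 H
  atom 5: C, bond orders sum to 4 (valence 4) → 0 H
  atom 6: I (halogen, monovalent) → 0 H
  atom 7: C, bond orders sum to 3 (valence 4) → 1 H
  atom 8: C, bond orders sum to 4 (valence 4) → 0 H
  atom 9: Cl (halogen, monovalent) → 0 H
  atom 10: C, bond orders sum to 4 (valence 4) → 0 H
  atom 11: C, bond orders sum to 4 (valence 4) → 0 H
  atom 12: C, bond orders sum to 1 (valence 4) → 3 H
  atom 13: C, bond orders sum to 3 (valence 4) → 1 H
  atom 14: C, bond orders sum to 3 (valence 4) → 1 H
  atom 15: C, bond orders sum to 4 (valence 4) → 0 H
  atom 16: C, bond orders sum to 4 (valence 4) → 0 H
  atom 17: C, bond orders sum to 3 (valence 4) → 1 H
  atom 18: O, bond orders sum to 2 (valence 2) → 0 H
Totals → C:13, H:9, Cl:1, I:1, N:1, O:2.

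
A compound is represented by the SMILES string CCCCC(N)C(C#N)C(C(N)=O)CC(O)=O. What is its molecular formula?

Walk through each heavy atom and fill implicit hydrogens from standard valence (C 4, N 3, O 2, S 2, halogen 1):
  atom 1: C, bond orders sum to 1 (valence 4) → 3 H
  atom 2: C, bond orders sum to 2 (valence 4) → 2 H
  atom 3: C, bond orders sum to 2 (valence 4) → 2 H
  atom 4: C, bond orders sum to 2 (valence 4) → 2 H
  atom 5: C, bond orders sum to 3 (valence 4) → 1 H
  atom 6: N, bond orders sum to 1 (valence 3) → 2 H
  atom 7: C, bond orders sum to 3 (valence 4) → 1 H
  atom 8: C, bond orders sum to 4 (valence 4) → 0 H
  atom 9: N, bond orders sum to 3 (valence 3) → 0 H
  atom 10: C, bond orders sum to 3 (valence 4) → 1 H
  atom 11: C, bond orders sum to 4 (valence 4) → 0 H
  atom 12: N, bond orders sum to 1 (valence 3) → 2 H
  atom 13: O, bond orders sum to 2 (valence 2) → 0 H
  atom 14: C, bond orders sum to 2 (valence 4) → 2 H
  atom 15: C, bond orders sum to 4 (valence 4) → 0 H
  atom 16: O, bond orders sum to 1 (valence 2) → 1 H
  atom 17: O, bond orders sum to 2 (valence 2) → 0 H
Totals → C:11, H:19, N:3, O:3.

C11H19N3O3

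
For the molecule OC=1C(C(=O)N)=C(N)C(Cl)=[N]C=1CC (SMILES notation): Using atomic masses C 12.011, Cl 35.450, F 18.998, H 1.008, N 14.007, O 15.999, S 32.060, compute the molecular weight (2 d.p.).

First, the molecular formula is C8H10ClN3O2 (counting implicit H from valence).
  C: 8 × 12.011 = 96.088
  Cl: 1 × 35.450 = 35.450
  H: 10 × 1.008 = 10.080
  N: 3 × 14.007 = 42.021
  O: 2 × 15.999 = 31.998
Sum: 8×12.011 + 1×35.450 + 10×1.008 + 3×14.007 + 2×15.999 = 215.637 → 215.64 g/mol.

215.64 g/mol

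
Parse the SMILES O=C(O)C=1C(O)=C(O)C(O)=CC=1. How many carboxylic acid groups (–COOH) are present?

1

The carboxylic acid motif appears at heavy-atom position 2 in the SMILES.
Other groups present: 3 hydroxyl.
Carboxylic acid count: 1.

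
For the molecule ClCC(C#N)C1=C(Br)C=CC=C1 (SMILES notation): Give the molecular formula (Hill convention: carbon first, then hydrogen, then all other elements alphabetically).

Walk through each heavy atom and fill implicit hydrogens from standard valence (C 4, N 3, O 2, S 2, halogen 1):
  atom 1: Cl (halogen, monovalent) → 0 H
  atom 2: C, bond orders sum to 2 (valence 4) → 2 H
  atom 3: C, bond orders sum to 3 (valence 4) → 1 H
  atom 4: C, bond orders sum to 4 (valence 4) → 0 H
  atom 5: N, bond orders sum to 3 (valence 3) → 0 H
  atom 6: C, bond orders sum to 4 (valence 4) → 0 H
  atom 7: C, bond orders sum to 4 (valence 4) → 0 H
  atom 8: Br (halogen, monovalent) → 0 H
  atom 9: C, bond orders sum to 3 (valence 4) → 1 H
  atom 10: C, bond orders sum to 3 (valence 4) → 1 H
  atom 11: C, bond orders sum to 3 (valence 4) → 1 H
  atom 12: C, bond orders sum to 3 (valence 4) → 1 H
Totals → C:9, H:7, Br:1, Cl:1, N:1.
In Hill order: C9H7BrClN.

C9H7BrClN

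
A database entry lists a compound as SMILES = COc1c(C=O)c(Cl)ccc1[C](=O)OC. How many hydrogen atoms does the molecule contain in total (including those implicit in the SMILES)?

9

Walk through each heavy atom and fill implicit hydrogens from standard valence (C 4, N 3, O 2, S 2, halogen 1); for lowercase aromatic atoms, an aromatic c carries 1 H when it has two neighbours and 0 H with three, and aromatic n carries 0 H:
  atom 1: C, bond orders sum to 1 (valence 4) → 3 H
  atom 2: O, bond orders sum to 2 (valence 2) → 0 H
  atom 3: aromatic c, 3 neighbours → 0 H
  atom 4: aromatic c, 3 neighbours → 0 H
  atom 5: C, bond orders sum to 3 (valence 4) → 1 H
  atom 6: O, bond orders sum to 2 (valence 2) → 0 H
  atom 7: aromatic c, 3 neighbours → 0 H
  atom 8: Cl (halogen, monovalent) → 0 H
  atom 9: aromatic c, 2 neighbours → 1 H
  atom 10: aromatic c, 2 neighbours → 1 H
  atom 11: aromatic c, 3 neighbours → 0 H
  atom 12: C with explicit H count 0
  atom 13: O, bond orders sum to 2 (valence 2) → 0 H
  atom 14: O, bond orders sum to 2 (valence 2) → 0 H
  atom 15: C, bond orders sum to 1 (valence 4) → 3 H
Total hydrogens: 9.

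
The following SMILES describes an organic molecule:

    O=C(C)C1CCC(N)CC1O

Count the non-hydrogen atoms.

11

Every atom symbol written in the SMILES (organic subset) is one heavy atom; implicit H are not written.
Heavy atoms by element → C:8, N:1, O:2.
Total: 11.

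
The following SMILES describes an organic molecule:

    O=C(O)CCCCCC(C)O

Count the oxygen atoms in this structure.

3

Scan the SMILES for O atoms (remember two-letter symbols like Cl and Br are single atoms).
Oxygen count: 3.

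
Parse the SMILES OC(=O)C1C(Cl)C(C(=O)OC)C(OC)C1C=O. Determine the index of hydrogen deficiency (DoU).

Molecular formula: C10H13ClO6.
DoU = (2C + 2 + N − H − X) / 2, where X is the halogen count and O/S are ignored.
    = (2·10 + 2 + 0 − 13 − 1) / 2 = 8 / 2 = 4.

4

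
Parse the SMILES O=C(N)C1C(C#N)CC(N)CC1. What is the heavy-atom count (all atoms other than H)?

Every atom symbol written in the SMILES (organic subset) is one heavy atom; implicit H are not written.
Heavy atoms by element → C:8, N:3, O:1.
Total: 12.

12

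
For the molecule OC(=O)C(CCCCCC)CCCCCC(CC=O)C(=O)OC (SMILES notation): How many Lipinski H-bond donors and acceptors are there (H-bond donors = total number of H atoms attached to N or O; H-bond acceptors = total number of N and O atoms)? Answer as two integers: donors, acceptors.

1, 5

Donors: find every N or O and count the H atoms it carries.
  atom 1 (O): bond orders sum to 1 → 1 H
  atom 3 (O): bond orders sum to 2 → 0 H
  atom 19 (O): bond orders sum to 2 → 0 H
  atom 21 (O): bond orders sum to 2 → 0 H
  atom 22 (O): bond orders sum to 2 → 0 H
Lipinski HBD = 1.
Acceptors: N atoms = 0, O atoms = 5 → HBA = 5.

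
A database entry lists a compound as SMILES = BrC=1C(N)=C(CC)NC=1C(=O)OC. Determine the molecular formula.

C8H11BrN2O2

Walk through each heavy atom and fill implicit hydrogens from standard valence (C 4, N 3, O 2, S 2, halogen 1):
  atom 1: Br (halogen, monovalent) → 0 H
  atom 2: C, bond orders sum to 4 (valence 4) → 0 H
  atom 3: C, bond orders sum to 4 (valence 4) → 0 H
  atom 4: N, bond orders sum to 1 (valence 3) → 2 H
  atom 5: C, bond orders sum to 4 (valence 4) → 0 H
  atom 6: C, bond orders sum to 2 (valence 4) → 2 H
  atom 7: C, bond orders sum to 1 (valence 4) → 3 H
  atom 8: N, bond orders sum to 2 (valence 3) → 1 H
  atom 9: C, bond orders sum to 4 (valence 4) → 0 H
  atom 10: C, bond orders sum to 4 (valence 4) → 0 H
  atom 11: O, bond orders sum to 2 (valence 2) → 0 H
  atom 12: O, bond orders sum to 2 (valence 2) → 0 H
  atom 13: C, bond orders sum to 1 (valence 4) → 3 H
Totals → C:8, H:11, Br:1, N:2, O:2.
In Hill order: C8H11BrN2O2.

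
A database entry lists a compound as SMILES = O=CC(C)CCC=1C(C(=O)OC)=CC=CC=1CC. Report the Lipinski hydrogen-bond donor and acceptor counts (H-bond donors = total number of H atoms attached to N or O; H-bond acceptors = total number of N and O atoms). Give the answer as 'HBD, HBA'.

0, 3

Donors: find every N or O and count the H atoms it carries.
  atom 1 (O): bond orders sum to 2 → 0 H
  atom 10 (O): bond orders sum to 2 → 0 H
  atom 11 (O): bond orders sum to 2 → 0 H
Lipinski HBD = 0.
Acceptors: N atoms = 0, O atoms = 3 → HBA = 3.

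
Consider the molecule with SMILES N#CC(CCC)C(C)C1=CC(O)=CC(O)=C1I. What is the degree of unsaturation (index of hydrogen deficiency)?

6

Molecular formula: C13H16INO2.
DoU = (2C + 2 + N − H − X) / 2, where X is the halogen count and O/S are ignored.
    = (2·13 + 2 + 1 − 16 − 1) / 2 = 12 / 2 = 6.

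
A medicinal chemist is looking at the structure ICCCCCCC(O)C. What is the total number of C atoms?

Count every carbon token in the SMILES (each C, including those in ring-closure positions and inside branches).
Carbon count: 8.

8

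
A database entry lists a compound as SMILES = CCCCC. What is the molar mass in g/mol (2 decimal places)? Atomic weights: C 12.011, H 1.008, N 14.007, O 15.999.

72.15 g/mol

First, the molecular formula is C5H12 (counting implicit H from valence).
  C: 5 × 12.011 = 60.055
  H: 12 × 1.008 = 12.096
Sum: 5×12.011 + 12×1.008 = 72.151 → 72.15 g/mol.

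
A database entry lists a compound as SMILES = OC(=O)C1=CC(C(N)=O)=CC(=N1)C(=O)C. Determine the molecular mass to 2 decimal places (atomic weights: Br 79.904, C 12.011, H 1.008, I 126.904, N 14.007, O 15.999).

First, the molecular formula is C9H8N2O4 (counting implicit H from valence).
  C: 9 × 12.011 = 108.099
  H: 8 × 1.008 = 8.064
  N: 2 × 14.007 = 28.014
  O: 4 × 15.999 = 63.996
Sum: 9×12.011 + 8×1.008 + 2×14.007 + 4×15.999 = 208.173 → 208.17 g/mol.

208.17 g/mol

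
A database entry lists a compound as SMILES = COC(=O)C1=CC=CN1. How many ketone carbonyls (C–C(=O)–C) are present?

Scan the SMILES for the ketone motif — none present.
Groups that are present: 1 ester.

0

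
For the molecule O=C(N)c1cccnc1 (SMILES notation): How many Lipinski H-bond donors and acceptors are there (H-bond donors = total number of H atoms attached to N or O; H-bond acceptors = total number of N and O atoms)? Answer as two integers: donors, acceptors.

2, 3

Donors: find every N or O and count the H atoms it carries.
  atom 1 (O): bond orders sum to 2 → 0 H
  atom 3 (N): bond orders sum to 1 → 2 H
  atom 8 (N): bond orders sum to 3 → 0 H
Lipinski HBD = 2.
Acceptors: N atoms = 2, O atoms = 1 → HBA = 3.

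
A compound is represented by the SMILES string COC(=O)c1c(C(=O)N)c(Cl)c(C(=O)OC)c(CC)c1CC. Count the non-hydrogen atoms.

22

Every atom symbol written in the SMILES (organic subset) is one heavy atom; implicit H are not written.
Heavy atoms by element → C:15, Cl:1, N:1, O:5.
Total: 22.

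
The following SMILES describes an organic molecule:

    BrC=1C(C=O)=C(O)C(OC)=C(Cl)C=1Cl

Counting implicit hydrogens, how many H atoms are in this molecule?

Walk through each heavy atom and fill implicit hydrogens from standard valence (C 4, N 3, O 2, S 2, halogen 1):
  atom 1: Br (halogen, monovalent) → 0 H
  atom 2: C, bond orders sum to 4 (valence 4) → 0 H
  atom 3: C, bond orders sum to 4 (valence 4) → 0 H
  atom 4: C, bond orders sum to 3 (valence 4) → 1 H
  atom 5: O, bond orders sum to 2 (valence 2) → 0 H
  atom 6: C, bond orders sum to 4 (valence 4) → 0 H
  atom 7: O, bond orders sum to 1 (valence 2) → 1 H
  atom 8: C, bond orders sum to 4 (valence 4) → 0 H
  atom 9: O, bond orders sum to 2 (valence 2) → 0 H
  atom 10: C, bond orders sum to 1 (valence 4) → 3 H
  atom 11: C, bond orders sum to 4 (valence 4) → 0 H
  atom 12: Cl (halogen, monovalent) → 0 H
  atom 13: C, bond orders sum to 4 (valence 4) → 0 H
  atom 14: Cl (halogen, monovalent) → 0 H
Total hydrogens: 5.

5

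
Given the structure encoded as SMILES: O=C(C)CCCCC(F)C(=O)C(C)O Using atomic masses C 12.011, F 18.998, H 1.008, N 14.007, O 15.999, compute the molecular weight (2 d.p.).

First, the molecular formula is C10H17FO3 (counting implicit H from valence).
  C: 10 × 12.011 = 120.110
  F: 1 × 18.998 = 18.998
  H: 17 × 1.008 = 17.136
  O: 3 × 15.999 = 47.997
Sum: 10×12.011 + 1×18.998 + 17×1.008 + 3×15.999 = 204.241 → 204.24 g/mol.

204.24 g/mol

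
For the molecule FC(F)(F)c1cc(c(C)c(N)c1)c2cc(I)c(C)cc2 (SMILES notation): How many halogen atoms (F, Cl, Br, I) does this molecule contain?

4

Halogen atoms appear at heavy-atom positions 1, 3, 4, 16 (3×F, 1×I).
Other groups present: 1 primary amine.
Halogen count: 4.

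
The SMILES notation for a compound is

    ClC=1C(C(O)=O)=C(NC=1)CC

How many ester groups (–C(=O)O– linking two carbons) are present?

Scan the SMILES for the ester motif — none present.
Groups that are present: 1 carboxylic acid.

0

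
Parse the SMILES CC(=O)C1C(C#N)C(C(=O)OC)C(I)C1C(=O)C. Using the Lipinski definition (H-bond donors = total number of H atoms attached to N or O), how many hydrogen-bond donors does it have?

0

Donors: find every N or O and count the H atoms it carries.
  atom 3 (O): bond orders sum to 2 → 0 H
  atom 7 (N): bond orders sum to 3 → 0 H
  atom 10 (O): bond orders sum to 2 → 0 H
  atom 11 (O): bond orders sum to 2 → 0 H
  atom 17 (O): bond orders sum to 2 → 0 H
Lipinski HBD = 0.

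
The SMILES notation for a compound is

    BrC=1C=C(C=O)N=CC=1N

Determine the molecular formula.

Walk through each heavy atom and fill implicit hydrogens from standard valence (C 4, N 3, O 2, S 2, halogen 1):
  atom 1: Br (halogen, monovalent) → 0 H
  atom 2: C, bond orders sum to 4 (valence 4) → 0 H
  atom 3: C, bond orders sum to 3 (valence 4) → 1 H
  atom 4: C, bond orders sum to 4 (valence 4) → 0 H
  atom 5: C, bond orders sum to 3 (valence 4) → 1 H
  atom 6: O, bond orders sum to 2 (valence 2) → 0 H
  atom 7: N, bond orders sum to 3 (valence 3) → 0 H
  atom 8: C, bond orders sum to 3 (valence 4) → 1 H
  atom 9: C, bond orders sum to 4 (valence 4) → 0 H
  atom 10: N, bond orders sum to 1 (valence 3) → 2 H
Totals → C:6, H:5, Br:1, N:2, O:1.

C6H5BrN2O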